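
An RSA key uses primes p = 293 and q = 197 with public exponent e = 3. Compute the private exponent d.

38155

φ(n) = (p−1)(q−1) = 292·196 = 57232.
Need d with 3·d ≡ 1 (mod 57232). Apply the extended Euclidean algorithm:
57232 = 19077×3 + 1
3 = 3×1 + 0
Back-substitute:
1 = 57232 − 19077·3
So 3·(-19077) ≡ 1 (mod 57232), hence d ≡ -19077 ≡ 38155 (mod 57232).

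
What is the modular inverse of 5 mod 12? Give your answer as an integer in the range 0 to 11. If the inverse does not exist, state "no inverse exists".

5

Extended Euclidean algorithm:
12 = 2*5 + 2
5 = 2*2 + 1
2 = 2*1 + 0
Since gcd(5, 12) = 1, back-substitute to write 1 as a combination:
1 = 5 − 2·2
1 = −2·12 + 5·5
So 5·5 ≡ 1 (mod 12).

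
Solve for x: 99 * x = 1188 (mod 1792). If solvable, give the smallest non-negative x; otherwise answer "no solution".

12

First find gcd(99, 1792):
1792 = 18·99 + 10
99 = 9·10 + 9
10 = 1·9 + 1
9 = 9·1 + 0
gcd = 1, so a unique solution mod 1792 exists.
Back-substitute for the Bézout coefficients:
1 = 10 − 9
1 = −99 + 10·10
1 = 10·1792 − 181·99
So 99·(-181) ≡ 1 (mod 1792), giving 99⁻¹ ≡ 1611.
x ≡ 99⁻¹·1188 ≡ 1611·1188 ≡ 12 (mod 1792).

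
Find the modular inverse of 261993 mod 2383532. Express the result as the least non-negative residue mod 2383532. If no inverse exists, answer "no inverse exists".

Extended Euclidean algorithm:
2383532 = 9*261993 + 25595
261993 = 10*25595 + 6043
25595 = 4*6043 + 1423
6043 = 4*1423 + 351
1423 = 4*351 + 19
351 = 18*19 + 9
19 = 2*9 + 1
9 = 9*1 + 0
gcd = 1, so the inverse exists. Back-substitute:
1 = 19 − 2·9
1 = −2·351 + 37·19
1 = 37·1423 − 150·351
1 = −150·6043 + 637·1423
1 = 637·25595 − 2698·6043
1 = −2698·261993 + 27617·25595
1 = 27617·2383532 − 251251·261993
Hence 261993⁻¹ ≡ -251251 ≡ 2132281 (mod 2383532).

2132281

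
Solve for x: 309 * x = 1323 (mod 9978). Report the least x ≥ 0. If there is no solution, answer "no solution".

First find gcd(309, 9978):
9978 = 32×309 + 90
309 = 3×90 + 39
90 = 2×39 + 12
39 = 3×12 + 3
12 = 4×3 + 0
gcd = 3 and 3 | 1323, so solutions exist. Divide through by 3: 103x ≡ 441 (mod 3326).
Now find 103⁻¹ mod 3326:
3326 = 32*103 + 30
103 = 3*30 + 13
30 = 2*13 + 4
13 = 3*4 + 1
4 = 4*1 + 0
Back-substitute:
1 = 13 − 3·4
1 = −3·30 + 7·13
1 = 7·103 − 24·30
1 = −24·3326 + 775·103
So 103⁻¹ ≡ 775 (mod 3326).
Then x ≡ 775·441 ≡ 2523 (mod 3326); the smallest non-negative solution is x = 2523.

2523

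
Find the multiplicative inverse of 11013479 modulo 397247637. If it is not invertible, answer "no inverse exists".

185895260

Run Euclid on (397247637, 11013479):
397247637 = 36·11013479 + 762393
11013479 = 14·762393 + 339977
762393 = 2·339977 + 82439
339977 = 4·82439 + 10221
82439 = 8·10221 + 671
10221 = 15·671 + 156
671 = 4·156 + 47
156 = 3·47 + 15
47 = 3·15 + 2
15 = 7·2 + 1
2 = 2·1 + 0
gcd = 1, so the inverse exists. Back-substitute:
1 = 15 − 7·2
1 = −7·47 + 22·15
1 = 22·156 − 73·47
1 = −73·671 + 314·156
1 = 314·10221 − 4783·671
1 = −4783·82439 + 38578·10221
1 = 38578·339977 − 159095·82439
1 = −159095·762393 + 356768·339977
1 = 356768·11013479 − 5153847·762393
1 = −5153847·397247637 + 185895260·11013479
So 11013479·185895260 ≡ 1 (mod 397247637).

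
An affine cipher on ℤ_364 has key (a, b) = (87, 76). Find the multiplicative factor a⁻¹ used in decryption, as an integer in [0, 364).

159

Run Euclid on (364, 87):
364 = 4·87 + 16
87 = 5·16 + 7
16 = 2·7 + 2
7 = 3·2 + 1
2 = 2·1 + 0
The gcd is 1. Working backward:
1 = 7 − 3·2
1 = −3·16 + 7·7
1 = 7·87 − 38·16
1 = −38·364 + 159·87
So 87·159 ≡ 1 (mod 364).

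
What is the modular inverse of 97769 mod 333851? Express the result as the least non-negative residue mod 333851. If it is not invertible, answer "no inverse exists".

no inverse exists

Compute gcd(97769, 333851):
333851 = 3×97769 + 40544
97769 = 2×40544 + 16681
40544 = 2×16681 + 7182
16681 = 2×7182 + 2317
7182 = 3×2317 + 231
2317 = 10×231 + 7
231 = 33×7 + 0
Since gcd = 7 > 1, 97769 is not a unit mod 333851.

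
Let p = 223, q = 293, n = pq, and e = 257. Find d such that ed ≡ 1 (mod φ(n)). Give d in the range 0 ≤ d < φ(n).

φ(n) = (p−1)(q−1) = 222·292 = 64824.
Need d with 257·d ≡ 1 (mod 64824). Apply the extended Euclidean algorithm:
64824 = 252*257 + 60
257 = 4*60 + 17
60 = 3*17 + 9
17 = 1*9 + 8
9 = 1*8 + 1
8 = 8*1 + 0
Back-substitute:
1 = 9 − 8
1 = −17 + 2·9
1 = 2·60 − 7·17
1 = −7·257 + 30·60
1 = 30·64824 − 7567·257
So 257·(-7567) ≡ 1 (mod 64824), hence d ≡ -7567 ≡ 57257 (mod 64824).

57257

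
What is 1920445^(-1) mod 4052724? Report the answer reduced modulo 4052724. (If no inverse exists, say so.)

Extended Euclidean algorithm:
4052724 = 2·1920445 + 211834
1920445 = 9·211834 + 13939
211834 = 15·13939 + 2749
13939 = 5·2749 + 194
2749 = 14·194 + 33
194 = 5·33 + 29
33 = 1·29 + 4
29 = 7·4 + 1
4 = 4·1 + 0
The gcd is 1. Working backward:
1 = 29 − 7·4
1 = −7·33 + 8·29
1 = 8·194 − 47·33
1 = −47·2749 + 666·194
1 = 666·13939 − 3377·2749
1 = −3377·211834 + 51321·13939
1 = 51321·1920445 − 465266·211834
1 = −465266·4052724 + 981853·1920445
So 1920445·981853 ≡ 1 (mod 4052724).

981853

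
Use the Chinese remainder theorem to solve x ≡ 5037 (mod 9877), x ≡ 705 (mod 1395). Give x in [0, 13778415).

Write x = 5037 + 9877·k. Then 9877·k ≡ 705 − 5037 ≡ 1248 (mod 1395).
Need 9877⁻¹ mod 1395. Extended Euclid on (1395, 112):
1395 = 12×112 + 51
112 = 2×51 + 10
51 = 5×10 + 1
10 = 10×1 + 0
Back-substitute:
1 = 51 − 5·10
1 = −5·112 + 11·51
1 = 11·1395 − 137·112
9877⁻¹ ≡ 1258 (mod 1395), so k ≡ 1258·1248 ≡ 609 (mod 1395).
x = 5037 + 9877·609 = 6020130.

6020130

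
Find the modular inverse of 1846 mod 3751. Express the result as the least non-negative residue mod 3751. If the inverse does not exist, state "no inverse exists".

Apply the Euclidean algorithm to 3751 and 1846:
3751 = 2·1846 + 59
1846 = 31·59 + 17
59 = 3·17 + 8
17 = 2·8 + 1
8 = 8·1 + 0
gcd = 1, so the inverse exists. Back-substitute:
1 = 17 − 2·8
1 = −2·59 + 7·17
1 = 7·1846 − 219·59
1 = −219·3751 + 445·1846
So 1846·445 ≡ 1 (mod 3751).

445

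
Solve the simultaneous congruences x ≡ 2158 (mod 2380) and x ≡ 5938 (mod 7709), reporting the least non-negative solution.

3243718

Write x = 2158 + 2380·k. Then 2380·k ≡ 5938 − 2158 ≡ 3780 (mod 7709).
Need 2380⁻¹ mod 7709. Extended Euclid on (7709, 2380):
7709 = 3×2380 + 569
2380 = 4×569 + 104
569 = 5×104 + 49
104 = 2×49 + 6
49 = 8×6 + 1
6 = 6×1 + 0
Back-substitute:
1 = 49 − 8·6
1 = −8·104 + 17·49
1 = 17·569 − 93·104
1 = −93·2380 + 389·569
1 = 389·7709 − 1260·2380
2380⁻¹ ≡ 6449 (mod 7709), so k ≡ 6449·3780 ≡ 1362 (mod 7709).
x = 2158 + 2380·1362 = 3243718.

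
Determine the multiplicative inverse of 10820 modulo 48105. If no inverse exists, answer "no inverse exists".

Compute gcd(10820, 48105):
48105 = 4·10820 + 4825
10820 = 2·4825 + 1170
4825 = 4·1170 + 145
1170 = 8·145 + 10
145 = 14·10 + 5
10 = 2·5 + 0
Since gcd = 5 > 1, 10820 is not a unit mod 48105.

no inverse exists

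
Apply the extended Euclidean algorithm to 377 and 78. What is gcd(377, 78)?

Repeated division:
377 = 4*78 + 65
78 = 1*65 + 13
65 = 5*13 + 0
gcd(377, 78) = 13.
Working backward:
13 = 78 − 65
13 = −377 + 5·78
So 13 = (-1)·377 + (5)·78.

13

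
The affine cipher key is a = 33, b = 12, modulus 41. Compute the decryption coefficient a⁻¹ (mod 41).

Run Euclid on (41, 33):
41 = 1·33 + 8
33 = 4·8 + 1
8 = 8·1 + 0
Since gcd(33, 41) = 1, back-substitute to write 1 as a combination:
1 = 33 − 4·8
1 = −4·41 + 5·33
So 33·5 ≡ 1 (mod 41).

5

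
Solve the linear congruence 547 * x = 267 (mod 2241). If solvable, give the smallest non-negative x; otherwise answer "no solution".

2094

First find gcd(547, 2241):
2241 = 4·547 + 53
547 = 10·53 + 17
53 = 3·17 + 2
17 = 8·2 + 1
2 = 2·1 + 0
gcd = 1, so a unique solution mod 2241 exists.
Back-substitute for the Bézout coefficients:
1 = 17 − 8·2
1 = −8·53 + 25·17
1 = 25·547 − 258·53
1 = −258·2241 + 1057·547
So 547·(1057) ≡ 1 (mod 2241), giving 547⁻¹ ≡ 1057.
x ≡ 547⁻¹·267 ≡ 1057·267 ≡ 2094 (mod 2241).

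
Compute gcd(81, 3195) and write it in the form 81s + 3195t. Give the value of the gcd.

9

Euclidean algorithm:
3195 = 39×81 + 36
81 = 2×36 + 9
36 = 4×9 + 0
gcd(81, 3195) = 9.
Working backward:
9 = 81 − 2·36
9 = −2·3195 + 79·81
So 9 = (-2)·3195 + (79)·81.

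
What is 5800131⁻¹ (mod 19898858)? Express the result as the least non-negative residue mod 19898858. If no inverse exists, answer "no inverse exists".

5005057

gcd(19898858, 5800131) by repeated division:
19898858 = 3*5800131 + 2498465
5800131 = 2*2498465 + 803201
2498465 = 3*803201 + 88862
803201 = 9*88862 + 3443
88862 = 25*3443 + 2787
3443 = 1*2787 + 656
2787 = 4*656 + 163
656 = 4*163 + 4
163 = 40*4 + 3
4 = 1*3 + 1
3 = 3*1 + 0
Since gcd(5800131, 19898858) = 1, back-substitute to write 1 as a combination:
1 = 4 − 3
1 = −163 + 41·4
1 = 41·656 − 165·163
1 = −165·2787 + 701·656
1 = 701·3443 − 866·2787
1 = −866·88862 + 22351·3443
1 = 22351·803201 − 202025·88862
1 = −202025·2498465 + 628426·803201
1 = 628426·5800131 − 1458877·2498465
1 = −1458877·19898858 + 5005057·5800131
So 5800131·5005057 ≡ 1 (mod 19898858).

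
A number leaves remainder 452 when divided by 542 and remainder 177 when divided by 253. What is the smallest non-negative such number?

83920

Write x = 452 + 542·k. Then 542·k ≡ 177 − 452 ≡ 231 (mod 253).
Need 542⁻¹ mod 253. Extended Euclid on (253, 36):
253 = 7*36 + 1
36 = 36*1 + 0
Back-substitute:
1 = 253 − 7·36
542⁻¹ ≡ 246 (mod 253), so k ≡ 246·231 ≡ 154 (mod 253).
x = 452 + 542·154 = 83920.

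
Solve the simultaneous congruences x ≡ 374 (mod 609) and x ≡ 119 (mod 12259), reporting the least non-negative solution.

4008812

Write x = 374 + 609·k. Then 609·k ≡ 119 − 374 ≡ 12004 (mod 12259).
Need 609⁻¹ mod 12259. Extended Euclid on (12259, 609):
12259 = 20·609 + 79
609 = 7·79 + 56
79 = 1·56 + 23
56 = 2·23 + 10
23 = 2·10 + 3
10 = 3·3 + 1
3 = 3·1 + 0
Back-substitute:
1 = 10 − 3·3
1 = −3·23 + 7·10
1 = 7·56 − 17·23
1 = −17·79 + 24·56
1 = 24·609 − 185·79
1 = −185·12259 + 3724·609
609⁻¹ ≡ 3724 (mod 12259), so k ≡ 3724·12004 ≡ 6582 (mod 12259).
x = 374 + 609·6582 = 4008812.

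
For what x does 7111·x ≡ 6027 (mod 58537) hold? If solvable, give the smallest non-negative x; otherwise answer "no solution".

First find gcd(7111, 58537):
58537 = 8×7111 + 1649
7111 = 4×1649 + 515
1649 = 3×515 + 104
515 = 4×104 + 99
104 = 1×99 + 5
99 = 19×5 + 4
5 = 1×4 + 1
4 = 4×1 + 0
gcd = 1, so a unique solution mod 58537 exists.
Back-substitute for the Bézout coefficients:
1 = 5 − 4
1 = −99 + 20·5
1 = 20·104 − 21·99
1 = −21·515 + 104·104
1 = 104·1649 − 333·515
1 = −333·7111 + 1436·1649
1 = 1436·58537 − 11821·7111
So 7111·(-11821) ≡ 1 (mod 58537), giving 7111⁻¹ ≡ 46716.
x ≡ 7111⁻¹·6027 ≡ 46716·6027 ≡ 52899 (mod 58537).

52899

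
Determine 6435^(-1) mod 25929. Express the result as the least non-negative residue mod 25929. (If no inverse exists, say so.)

no inverse exists

Compute gcd(6435, 25929):
25929 = 4*6435 + 189
6435 = 34*189 + 9
189 = 21*9 + 0
Since gcd = 9 > 1, 6435 is not a unit mod 25929.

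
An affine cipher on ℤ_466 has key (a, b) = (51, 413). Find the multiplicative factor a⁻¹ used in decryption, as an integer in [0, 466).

Run Euclid on (466, 51):
466 = 9·51 + 7
51 = 7·7 + 2
7 = 3·2 + 1
2 = 2·1 + 0
gcd = 1, so the inverse exists. Back-substitute:
1 = 7 − 3·2
1 = −3·51 + 22·7
1 = 22·466 − 201·51
So 51·(-201) ≡ 1 (mod 466), and -201 ≡ 265 (mod 466).

265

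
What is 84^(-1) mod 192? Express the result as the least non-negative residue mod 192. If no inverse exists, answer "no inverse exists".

Euclidean algorithm on 192, 84:
192 = 2*84 + 24
84 = 3*24 + 12
24 = 2*12 + 0
gcd(84, 192) = 12 ≠ 1, so 84 has no multiplicative inverse modulo 192.

no inverse exists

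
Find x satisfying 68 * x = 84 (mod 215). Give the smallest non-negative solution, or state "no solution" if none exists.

First find gcd(68, 215):
215 = 3*68 + 11
68 = 6*11 + 2
11 = 5*2 + 1
2 = 2*1 + 0
gcd = 1, so a unique solution mod 215 exists.
Back-substitute for the Bézout coefficients:
1 = 11 − 5·2
1 = −5·68 + 31·11
1 = 31·215 − 98·68
So 68·(-98) ≡ 1 (mod 215), giving 68⁻¹ ≡ 117.
x ≡ 68⁻¹·84 ≡ 117·84 ≡ 153 (mod 215).

153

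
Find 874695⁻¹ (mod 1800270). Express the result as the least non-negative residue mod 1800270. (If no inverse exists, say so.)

Compute gcd(874695, 1800270):
1800270 = 2*874695 + 50880
874695 = 17*50880 + 9735
50880 = 5*9735 + 2205
9735 = 4*2205 + 915
2205 = 2*915 + 375
915 = 2*375 + 165
375 = 2*165 + 45
165 = 3*45 + 30
45 = 1*30 + 15
30 = 2*15 + 0
Since gcd = 15 > 1, 874695 is not a unit mod 1800270.

no inverse exists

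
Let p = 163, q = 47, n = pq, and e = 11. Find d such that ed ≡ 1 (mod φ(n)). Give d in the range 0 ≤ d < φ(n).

φ(n) = (p−1)(q−1) = 162·46 = 7452.
Need d with 11·d ≡ 1 (mod 7452). Apply the extended Euclidean algorithm:
7452 = 677·11 + 5
11 = 2·5 + 1
5 = 5·1 + 0
Back-substitute:
1 = 11 − 2·5
1 = −2·7452 + 1355·11
So 11·1355 ≡ 1 (mod 7452), hence d = 1355.

1355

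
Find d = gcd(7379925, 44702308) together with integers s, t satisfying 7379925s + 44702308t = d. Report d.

Apply Euclid's algorithm to 44702308 and 7379925:
44702308 = 6·7379925 + 422758
7379925 = 17·422758 + 193039
422758 = 2·193039 + 36680
193039 = 5·36680 + 9639
36680 = 3·9639 + 7763
9639 = 1·7763 + 1876
7763 = 4·1876 + 259
1876 = 7·259 + 63
259 = 4·63 + 7
63 = 9·7 + 0
gcd(7379925, 44702308) = 7.
Working backward:
7 = 259 − 4·63
7 = −4·1876 + 29·259
7 = 29·7763 − 120·1876
7 = −120·9639 + 149·7763
7 = 149·36680 − 567·9639
7 = −567·193039 + 2984·36680
7 = 2984·422758 − 6535·193039
7 = −6535·7379925 + 114079·422758
7 = 114079·44702308 − 691009·7379925
So 7 = (114079)·44702308 + (-691009)·7379925.

7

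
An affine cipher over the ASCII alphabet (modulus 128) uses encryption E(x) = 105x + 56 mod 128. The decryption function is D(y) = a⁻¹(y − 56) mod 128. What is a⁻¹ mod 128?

gcd(128, 105) by repeated division:
128 = 1×105 + 23
105 = 4×23 + 13
23 = 1×13 + 10
13 = 1×10 + 3
10 = 3×3 + 1
3 = 3×1 + 0
The gcd is 1. Working backward:
1 = 10 − 3·3
1 = −3·13 + 4·10
1 = 4·23 − 7·13
1 = −7·105 + 32·23
1 = 32·128 − 39·105
Thus 105·(-39) ≡ 1 (mod 128); reducing, -39 mod 128 = 89.

89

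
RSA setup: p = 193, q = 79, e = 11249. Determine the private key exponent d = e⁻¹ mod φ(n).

φ(n) = (p−1)(q−1) = 192·78 = 14976.
Need d with 11249·d ≡ 1 (mod 14976). Apply the extended Euclidean algorithm:
14976 = 1*11249 + 3727
11249 = 3*3727 + 68
3727 = 54*68 + 55
68 = 1*55 + 13
55 = 4*13 + 3
13 = 4*3 + 1
3 = 3*1 + 0
Back-substitute:
1 = 13 − 4·3
1 = −4·55 + 17·13
1 = 17·68 − 21·55
1 = −21·3727 + 1151·68
1 = 1151·11249 − 3474·3727
1 = −3474·14976 + 4625·11249
So 11249·4625 ≡ 1 (mod 14976), hence d = 4625.

4625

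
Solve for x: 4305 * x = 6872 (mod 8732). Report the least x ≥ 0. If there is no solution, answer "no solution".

2464

First find gcd(4305, 8732):
8732 = 2*4305 + 122
4305 = 35*122 + 35
122 = 3*35 + 17
35 = 2*17 + 1
17 = 17*1 + 0
gcd = 1, so a unique solution mod 8732 exists.
Back-substitute for the Bézout coefficients:
1 = 35 − 2·17
1 = −2·122 + 7·35
1 = 7·4305 − 247·122
1 = −247·8732 + 501·4305
So 4305·(501) ≡ 1 (mod 8732), giving 4305⁻¹ ≡ 501.
x ≡ 4305⁻¹·6872 ≡ 501·6872 ≡ 2464 (mod 8732).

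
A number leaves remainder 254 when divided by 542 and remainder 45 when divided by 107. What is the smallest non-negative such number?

Write x = 254 + 542·k. Then 542·k ≡ 45 − 254 ≡ 5 (mod 107).
Need 542⁻¹ mod 107. Extended Euclid on (107, 7):
107 = 15×7 + 2
7 = 3×2 + 1
2 = 2×1 + 0
Back-substitute:
1 = 7 − 3·2
1 = −3·107 + 46·7
542⁻¹ ≡ 46 (mod 107), so k ≡ 46·5 ≡ 16 (mod 107).
x = 254 + 542·16 = 8926.

8926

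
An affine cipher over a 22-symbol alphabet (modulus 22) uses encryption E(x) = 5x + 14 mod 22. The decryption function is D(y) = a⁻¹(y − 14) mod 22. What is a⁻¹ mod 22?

9

Apply the Euclidean algorithm to 22 and 5:
22 = 4*5 + 2
5 = 2*2 + 1
2 = 2*1 + 0
Since gcd(5, 22) = 1, back-substitute to write 1 as a combination:
1 = 5 − 2·2
1 = −2·22 + 9·5
So 5·9 ≡ 1 (mod 22).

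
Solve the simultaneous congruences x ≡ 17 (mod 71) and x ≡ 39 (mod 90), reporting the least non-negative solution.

Write x = 17 + 71·k. Then 71·k ≡ 39 − 17 ≡ 22 (mod 90).
Need 71⁻¹ mod 90. Extended Euclid on (90, 71):
90 = 1·71 + 19
71 = 3·19 + 14
19 = 1·14 + 5
14 = 2·5 + 4
5 = 1·4 + 1
4 = 4·1 + 0
Back-substitute:
1 = 5 − 4
1 = −14 + 3·5
1 = 3·19 − 4·14
1 = −4·71 + 15·19
1 = 15·90 − 19·71
71⁻¹ ≡ 71 (mod 90), so k ≡ 71·22 ≡ 32 (mod 90).
x = 17 + 71·32 = 2289.

2289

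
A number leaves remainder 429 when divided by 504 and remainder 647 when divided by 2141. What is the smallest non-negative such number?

Write x = 429 + 504·k. Then 504·k ≡ 647 − 429 ≡ 218 (mod 2141).
Need 504⁻¹ mod 2141. Extended Euclid on (2141, 504):
2141 = 4×504 + 125
504 = 4×125 + 4
125 = 31×4 + 1
4 = 4×1 + 0
Back-substitute:
1 = 125 − 31·4
1 = −31·504 + 125·125
1 = 125·2141 − 531·504
504⁻¹ ≡ 1610 (mod 2141), so k ≡ 1610·218 ≡ 1997 (mod 2141).
x = 429 + 504·1997 = 1006917.

1006917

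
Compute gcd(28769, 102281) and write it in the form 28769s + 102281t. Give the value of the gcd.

Apply Euclid's algorithm to 102281 and 28769:
102281 = 3·28769 + 15974
28769 = 1·15974 + 12795
15974 = 1·12795 + 3179
12795 = 4·3179 + 79
3179 = 40·79 + 19
79 = 4·19 + 3
19 = 6·3 + 1
3 = 3·1 + 0
gcd(28769, 102281) = 1.
Working backward:
1 = 19 − 6·3
1 = −6·79 + 25·19
1 = 25·3179 − 1006·79
1 = −1006·12795 + 4049·3179
1 = 4049·15974 − 5055·12795
1 = −5055·28769 + 9104·15974
1 = 9104·102281 − 32367·28769
So 1 = (9104)·102281 + (-32367)·28769.

1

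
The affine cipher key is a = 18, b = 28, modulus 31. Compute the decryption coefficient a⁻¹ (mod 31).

gcd(31, 18) by repeated division:
31 = 1·18 + 13
18 = 1·13 + 5
13 = 2·5 + 3
5 = 1·3 + 2
3 = 1·2 + 1
2 = 2·1 + 0
gcd = 1, so the inverse exists. Back-substitute:
1 = 3 − 2
1 = −5 + 2·3
1 = 2·13 − 5·5
1 = −5·18 + 7·13
1 = 7·31 − 12·18
So 18·(-12) ≡ 1 (mod 31), and -12 ≡ 19 (mod 31).

19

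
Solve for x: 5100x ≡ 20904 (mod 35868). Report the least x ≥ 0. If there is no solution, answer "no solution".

First find gcd(5100, 35868):
35868 = 7×5100 + 168
5100 = 30×168 + 60
168 = 2×60 + 48
60 = 1×48 + 12
48 = 4×12 + 0
gcd = 12 and 12 | 20904, so solutions exist. Divide through by 12: 425x ≡ 1742 (mod 2989).
Now find 425⁻¹ mod 2989:
2989 = 7·425 + 14
425 = 30·14 + 5
14 = 2·5 + 4
5 = 1·4 + 1
4 = 4·1 + 0
Back-substitute:
1 = 5 − 4
1 = −14 + 3·5
1 = 3·425 − 91·14
1 = −91·2989 + 640·425
So 425⁻¹ ≡ 640 (mod 2989).
Then x ≡ 640·1742 ≡ 2972 (mod 2989); the smallest non-negative solution is x = 2972.

2972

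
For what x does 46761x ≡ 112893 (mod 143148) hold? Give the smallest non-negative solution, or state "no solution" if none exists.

First find gcd(46761, 143148):
143148 = 3*46761 + 2865
46761 = 16*2865 + 921
2865 = 3*921 + 102
921 = 9*102 + 3
102 = 34*3 + 0
gcd = 3 and 3 | 112893, so solutions exist. Divide through by 3: 15587x ≡ 37631 (mod 47716).
Now find 15587⁻¹ mod 47716:
47716 = 3×15587 + 955
15587 = 16×955 + 307
955 = 3×307 + 34
307 = 9×34 + 1
34 = 34×1 + 0
Back-substitute:
1 = 307 − 9·34
1 = −9·955 + 28·307
1 = 28·15587 − 457·955
1 = −457·47716 + 1399·15587
So 15587⁻¹ ≡ 1399 (mod 47716).
Then x ≡ 1399·37631 ≡ 15021 (mod 47716); the smallest non-negative solution is x = 15021.

15021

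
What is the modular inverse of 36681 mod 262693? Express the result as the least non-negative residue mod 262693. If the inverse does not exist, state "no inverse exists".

69818

Extended Euclidean algorithm:
262693 = 7×36681 + 5926
36681 = 6×5926 + 1125
5926 = 5×1125 + 301
1125 = 3×301 + 222
301 = 1×222 + 79
222 = 2×79 + 64
79 = 1×64 + 15
64 = 4×15 + 4
15 = 3×4 + 3
4 = 1×3 + 1
3 = 3×1 + 0
gcd = 1, so the inverse exists. Back-substitute:
1 = 4 − 3
1 = −15 + 4·4
1 = 4·64 − 17·15
1 = −17·79 + 21·64
1 = 21·222 − 59·79
1 = −59·301 + 80·222
1 = 80·1125 − 299·301
1 = −299·5926 + 1575·1125
1 = 1575·36681 − 9749·5926
1 = −9749·262693 + 69818·36681
So 36681·69818 ≡ 1 (mod 262693).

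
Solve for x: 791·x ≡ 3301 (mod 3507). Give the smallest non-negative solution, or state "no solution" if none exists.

no solution

gcd(791, 3507):
3507 = 4*791 + 343
791 = 2*343 + 105
343 = 3*105 + 28
105 = 3*28 + 21
28 = 1*21 + 7
21 = 3*7 + 0
gcd = 7, but 7 ∤ 3301, so the congruence has no solution.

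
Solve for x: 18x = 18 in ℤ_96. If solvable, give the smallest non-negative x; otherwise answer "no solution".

1

First find gcd(18, 96):
96 = 5×18 + 6
18 = 3×6 + 0
gcd = 6 and 6 | 18, so solutions exist. Divide through by 6: 3x ≡ 3 (mod 16).
Now find 3⁻¹ mod 16:
16 = 5·3 + 1
3 = 3·1 + 0
Back-substitute:
1 = 16 − 5·3
So 3·(-5) ≡ 1 (mod 16), i.e. 3⁻¹ ≡ 11.
Then x ≡ 11·3 ≡ 1 (mod 16); the smallest non-negative solution is x = 1.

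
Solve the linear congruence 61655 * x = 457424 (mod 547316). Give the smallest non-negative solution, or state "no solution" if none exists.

First find gcd(61655, 547316):
547316 = 8·61655 + 54076
61655 = 1·54076 + 7579
54076 = 7·7579 + 1023
7579 = 7·1023 + 418
1023 = 2·418 + 187
418 = 2·187 + 44
187 = 4·44 + 11
44 = 4·11 + 0
gcd = 11 and 11 | 457424, so solutions exist. Divide through by 11: 5605x ≡ 41584 (mod 49756).
Now find 5605⁻¹ mod 49756:
49756 = 8×5605 + 4916
5605 = 1×4916 + 689
4916 = 7×689 + 93
689 = 7×93 + 38
93 = 2×38 + 17
38 = 2×17 + 4
17 = 4×4 + 1
4 = 4×1 + 0
Back-substitute:
1 = 17 − 4·4
1 = −4·38 + 9·17
1 = 9·93 − 22·38
1 = −22·689 + 163·93
1 = 163·4916 − 1163·689
1 = −1163·5605 + 1326·4916
1 = 1326·49756 − 11771·5605
So 5605·(-11771) ≡ 1 (mod 49756), i.e. 5605⁻¹ ≡ 37985.
Then x ≡ 37985·41584 ≡ 14264 (mod 49756); the smallest non-negative solution is x = 14264.

14264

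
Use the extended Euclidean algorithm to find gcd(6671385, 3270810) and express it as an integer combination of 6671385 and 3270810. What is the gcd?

Repeated division:
6671385 = 2×3270810 + 129765
3270810 = 25×129765 + 26685
129765 = 4×26685 + 23025
26685 = 1×23025 + 3660
23025 = 6×3660 + 1065
3660 = 3×1065 + 465
1065 = 2×465 + 135
465 = 3×135 + 60
135 = 2×60 + 15
60 = 4×15 + 0
gcd(6671385, 3270810) = 15.
Express as a combination:
15 = 135 − 2·60
15 = −2·465 + 7·135
15 = 7·1065 − 16·465
15 = −16·3660 + 55·1065
15 = 55·23025 − 346·3660
15 = −346·26685 + 401·23025
15 = 401·129765 − 1950·26685
15 = −1950·3270810 + 49151·129765
15 = 49151·6671385 − 100252·3270810
So 15 = (49151)·6671385 + (-100252)·3270810.

15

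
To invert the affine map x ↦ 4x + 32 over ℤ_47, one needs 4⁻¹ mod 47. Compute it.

Apply the Euclidean algorithm to 47 and 4:
47 = 11×4 + 3
4 = 1×3 + 1
3 = 3×1 + 0
Since gcd(4, 47) = 1, back-substitute to write 1 as a combination:
1 = 4 − 3
1 = −47 + 12·4
So 4·12 ≡ 1 (mod 47).

12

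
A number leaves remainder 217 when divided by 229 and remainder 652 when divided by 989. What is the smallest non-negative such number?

Write x = 217 + 229·k. Then 229·k ≡ 652 − 217 ≡ 435 (mod 989).
Need 229⁻¹ mod 989. Extended Euclid on (989, 229):
989 = 4·229 + 73
229 = 3·73 + 10
73 = 7·10 + 3
10 = 3·3 + 1
3 = 3·1 + 0
Back-substitute:
1 = 10 − 3·3
1 = −3·73 + 22·10
1 = 22·229 − 69·73
1 = −69·989 + 298·229
229⁻¹ ≡ 298 (mod 989), so k ≡ 298·435 ≡ 71 (mod 989).
x = 217 + 229·71 = 16476.

16476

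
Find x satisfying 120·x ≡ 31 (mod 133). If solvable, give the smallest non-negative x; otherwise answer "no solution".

First find gcd(120, 133):
133 = 1*120 + 13
120 = 9*13 + 3
13 = 4*3 + 1
3 = 3*1 + 0
gcd = 1, so a unique solution mod 133 exists.
Back-substitute for the Bézout coefficients:
1 = 13 − 4·3
1 = −4·120 + 37·13
1 = 37·133 − 41·120
So 120·(-41) ≡ 1 (mod 133), giving 120⁻¹ ≡ 92.
x ≡ 120⁻¹·31 ≡ 92·31 ≡ 59 (mod 133).

59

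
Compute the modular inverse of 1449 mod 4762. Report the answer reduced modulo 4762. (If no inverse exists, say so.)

677

Extended Euclidean algorithm:
4762 = 3×1449 + 415
1449 = 3×415 + 204
415 = 2×204 + 7
204 = 29×7 + 1
7 = 7×1 + 0
Since gcd(1449, 4762) = 1, back-substitute to write 1 as a combination:
1 = 204 − 29·7
1 = −29·415 + 59·204
1 = 59·1449 − 206·415
1 = −206·4762 + 677·1449
So 1449·677 ≡ 1 (mod 4762).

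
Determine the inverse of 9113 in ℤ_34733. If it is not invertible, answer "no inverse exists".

9052

gcd(34733, 9113) by repeated division:
34733 = 3×9113 + 7394
9113 = 1×7394 + 1719
7394 = 4×1719 + 518
1719 = 3×518 + 165
518 = 3×165 + 23
165 = 7×23 + 4
23 = 5×4 + 3
4 = 1×3 + 1
3 = 3×1 + 0
Since gcd(9113, 34733) = 1, back-substitute to write 1 as a combination:
1 = 4 − 3
1 = −23 + 6·4
1 = 6·165 − 43·23
1 = −43·518 + 135·165
1 = 135·1719 − 448·518
1 = −448·7394 + 1927·1719
1 = 1927·9113 − 2375·7394
1 = −2375·34733 + 9052·9113
So 9113·9052 ≡ 1 (mod 34733).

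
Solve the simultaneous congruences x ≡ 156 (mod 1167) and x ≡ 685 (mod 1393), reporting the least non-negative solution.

Write x = 156 + 1167·k. Then 1167·k ≡ 685 − 156 ≡ 529 (mod 1393).
Need 1167⁻¹ mod 1393. Extended Euclid on (1393, 1167):
1393 = 1×1167 + 226
1167 = 5×226 + 37
226 = 6×37 + 4
37 = 9×4 + 1
4 = 4×1 + 0
Back-substitute:
1 = 37 − 9·4
1 = −9·226 + 55·37
1 = 55·1167 − 284·226
1 = −284·1393 + 339·1167
1167⁻¹ ≡ 339 (mod 1393), so k ≡ 339·529 ≡ 1027 (mod 1393).
x = 156 + 1167·1027 = 1198665.

1198665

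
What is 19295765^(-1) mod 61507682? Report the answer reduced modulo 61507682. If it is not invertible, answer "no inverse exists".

Extended Euclidean algorithm:
61507682 = 3*19295765 + 3620387
19295765 = 5*3620387 + 1193830
3620387 = 3*1193830 + 38897
1193830 = 30*38897 + 26920
38897 = 1*26920 + 11977
26920 = 2*11977 + 2966
11977 = 4*2966 + 113
2966 = 26*113 + 28
113 = 4*28 + 1
28 = 28*1 + 0
Since gcd(19295765, 61507682) = 1, back-substitute to write 1 as a combination:
1 = 113 − 4·28
1 = −4·2966 + 105·113
1 = 105·11977 − 424·2966
1 = −424·26920 + 953·11977
1 = 953·38897 − 1377·26920
1 = −1377·1193830 + 42263·38897
1 = 42263·3620387 − 128166·1193830
1 = −128166·19295765 + 683093·3620387
1 = 683093·61507682 − 2177445·19295765
Hence 19295765⁻¹ ≡ -2177445 ≡ 59330237 (mod 61507682).

59330237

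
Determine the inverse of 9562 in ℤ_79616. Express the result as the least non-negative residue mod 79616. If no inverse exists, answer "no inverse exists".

Euclidean algorithm on 79616, 9562:
79616 = 8×9562 + 3120
9562 = 3×3120 + 202
3120 = 15×202 + 90
202 = 2×90 + 22
90 = 4×22 + 2
22 = 11×2 + 0
Since gcd = 2 > 1, 9562 is not a unit mod 79616.

no inverse exists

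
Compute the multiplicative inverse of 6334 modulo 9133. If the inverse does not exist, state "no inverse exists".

Extended Euclidean algorithm:
9133 = 1·6334 + 2799
6334 = 2·2799 + 736
2799 = 3·736 + 591
736 = 1·591 + 145
591 = 4·145 + 11
145 = 13·11 + 2
11 = 5·2 + 1
2 = 2·1 + 0
The gcd is 1. Working backward:
1 = 11 − 5·2
1 = −5·145 + 66·11
1 = 66·591 − 269·145
1 = −269·736 + 335·591
1 = 335·2799 − 1274·736
1 = −1274·6334 + 2883·2799
1 = 2883·9133 − 4157·6334
Hence 6334⁻¹ ≡ -4157 ≡ 4976 (mod 9133).

4976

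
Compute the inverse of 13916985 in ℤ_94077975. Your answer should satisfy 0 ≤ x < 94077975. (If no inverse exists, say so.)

Euclidean algorithm on 94077975, 13916985:
94077975 = 6*13916985 + 10576065
13916985 = 1*10576065 + 3340920
10576065 = 3*3340920 + 553305
3340920 = 6*553305 + 21090
553305 = 26*21090 + 4965
21090 = 4*4965 + 1230
4965 = 4*1230 + 45
1230 = 27*45 + 15
45 = 3*15 + 0
gcd(13916985, 94077975) = 15 ≠ 1, so 13916985 has no multiplicative inverse modulo 94077975.

no inverse exists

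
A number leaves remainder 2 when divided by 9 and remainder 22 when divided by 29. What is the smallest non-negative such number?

Write x = 2 + 9·k. Then 9·k ≡ 22 − 2 ≡ 20 (mod 29).
Need 9⁻¹ mod 29. Extended Euclid on (29, 9):
29 = 3·9 + 2
9 = 4·2 + 1
2 = 2·1 + 0
Back-substitute:
1 = 9 − 4·2
1 = −4·29 + 13·9
9⁻¹ ≡ 13 (mod 29), so k ≡ 13·20 ≡ 28 (mod 29).
x = 2 + 9·28 = 254.

254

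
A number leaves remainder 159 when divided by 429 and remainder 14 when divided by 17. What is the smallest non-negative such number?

1017

Write x = 159 + 429·k. Then 429·k ≡ 14 − 159 ≡ 8 (mod 17).
Need 429⁻¹ mod 17. Extended Euclid on (17, 4):
17 = 4*4 + 1
4 = 4*1 + 0
Back-substitute:
1 = 17 − 4·4
429⁻¹ ≡ 13 (mod 17), so k ≡ 13·8 ≡ 2 (mod 17).
x = 159 + 429·2 = 1017.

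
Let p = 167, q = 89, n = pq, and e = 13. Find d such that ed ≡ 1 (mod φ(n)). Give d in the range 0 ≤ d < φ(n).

φ(n) = (p−1)(q−1) = 166·88 = 14608.
Need d with 13·d ≡ 1 (mod 14608). Apply the extended Euclidean algorithm:
14608 = 1123×13 + 9
13 = 1×9 + 4
9 = 2×4 + 1
4 = 4×1 + 0
Back-substitute:
1 = 9 − 2·4
1 = −2·13 + 3·9
1 = 3·14608 − 3371·13
So 13·(-3371) ≡ 1 (mod 14608), hence d ≡ -3371 ≡ 11237 (mod 14608).

11237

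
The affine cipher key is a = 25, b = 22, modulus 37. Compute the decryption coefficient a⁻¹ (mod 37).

Apply the Euclidean algorithm to 37 and 25:
37 = 1·25 + 12
25 = 2·12 + 1
12 = 12·1 + 0
gcd = 1, so the inverse exists. Back-substitute:
1 = 25 − 2·12
1 = −2·37 + 3·25
So 25·3 ≡ 1 (mod 37).

3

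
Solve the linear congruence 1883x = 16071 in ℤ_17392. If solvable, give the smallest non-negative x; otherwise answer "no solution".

10501

First find gcd(1883, 17392):
17392 = 9×1883 + 445
1883 = 4×445 + 103
445 = 4×103 + 33
103 = 3×33 + 4
33 = 8×4 + 1
4 = 4×1 + 0
gcd = 1, so a unique solution mod 17392 exists.
Back-substitute for the Bézout coefficients:
1 = 33 − 8·4
1 = −8·103 + 25·33
1 = 25·445 − 108·103
1 = −108·1883 + 457·445
1 = 457·17392 − 4221·1883
So 1883·(-4221) ≡ 1 (mod 17392), giving 1883⁻¹ ≡ 13171.
x ≡ 1883⁻¹·16071 ≡ 13171·16071 ≡ 10501 (mod 17392).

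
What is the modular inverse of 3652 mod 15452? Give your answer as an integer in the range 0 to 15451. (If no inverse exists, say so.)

Euclidean algorithm on 15452, 3652:
15452 = 4·3652 + 844
3652 = 4·844 + 276
844 = 3·276 + 16
276 = 17·16 + 4
16 = 4·4 + 0
gcd(3652, 15452) = 4 ≠ 1, so 3652 has no multiplicative inverse modulo 15452.

no inverse exists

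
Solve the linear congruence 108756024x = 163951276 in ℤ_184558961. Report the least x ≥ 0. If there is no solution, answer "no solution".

59791478

First find gcd(108756024, 184558961):
184558961 = 1*108756024 + 75802937
108756024 = 1*75802937 + 32953087
75802937 = 2*32953087 + 9896763
32953087 = 3*9896763 + 3262798
9896763 = 3*3262798 + 108369
3262798 = 30*108369 + 11728
108369 = 9*11728 + 2817
11728 = 4*2817 + 460
2817 = 6*460 + 57
460 = 8*57 + 4
57 = 14*4 + 1
4 = 4*1 + 0
gcd = 1, so a unique solution mod 184558961 exists.
Back-substitute for the Bézout coefficients:
1 = 57 − 14·4
1 = −14·460 + 113·57
1 = 113·2817 − 692·460
1 = −692·11728 + 2881·2817
1 = 2881·108369 − 26621·11728
1 = −26621·3262798 + 801511·108369
1 = 801511·9896763 − 2431154·3262798
1 = −2431154·32953087 + 8094973·9896763
1 = 8094973·75802937 − 18621100·32953087
1 = −18621100·108756024 + 26716073·75802937
1 = 26716073·184558961 − 45337173·108756024
So 108756024·(-45337173) ≡ 1 (mod 184558961), giving 108756024⁻¹ ≡ 139221788.
x ≡ 108756024⁻¹·163951276 ≡ 139221788·163951276 ≡ 59791478 (mod 184558961).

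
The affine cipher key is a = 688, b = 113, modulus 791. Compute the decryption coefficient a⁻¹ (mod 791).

599

Extended Euclidean algorithm:
791 = 1·688 + 103
688 = 6·103 + 70
103 = 1·70 + 33
70 = 2·33 + 4
33 = 8·4 + 1
4 = 4·1 + 0
Since gcd(688, 791) = 1, back-substitute to write 1 as a combination:
1 = 33 − 8·4
1 = −8·70 + 17·33
1 = 17·103 − 25·70
1 = −25·688 + 167·103
1 = 167·791 − 192·688
So 688·(-192) ≡ 1 (mod 791), and -192 ≡ 599 (mod 791).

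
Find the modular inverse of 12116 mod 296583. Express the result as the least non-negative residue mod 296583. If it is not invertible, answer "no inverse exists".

205547

Apply the Euclidean algorithm to 296583 and 12116:
296583 = 24*12116 + 5799
12116 = 2*5799 + 518
5799 = 11*518 + 101
518 = 5*101 + 13
101 = 7*13 + 10
13 = 1*10 + 3
10 = 3*3 + 1
3 = 3*1 + 0
Since gcd(12116, 296583) = 1, back-substitute to write 1 as a combination:
1 = 10 − 3·3
1 = −3·13 + 4·10
1 = 4·101 − 31·13
1 = −31·518 + 159·101
1 = 159·5799 − 1780·518
1 = −1780·12116 + 3719·5799
1 = 3719·296583 − 91036·12116
Thus 12116·(-91036) ≡ 1 (mod 296583); reducing, -91036 mod 296583 = 205547.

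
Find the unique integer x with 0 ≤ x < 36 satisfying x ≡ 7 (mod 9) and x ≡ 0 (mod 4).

Write x = 7 + 9·k. Then 9·k ≡ 0 − 7 ≡ 1 (mod 4).
Need 9⁻¹ mod 4. Extended Euclid on (4, 1):
4 = 4×1 + 0
9⁻¹ ≡ 1 (mod 4), so k ≡ 1·1 ≡ 1 (mod 4).
x = 7 + 9·1 = 16.

16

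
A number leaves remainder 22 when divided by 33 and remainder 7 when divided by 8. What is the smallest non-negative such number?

55

Write x = 22 + 33·k. Then 33·k ≡ 7 − 22 ≡ 1 (mod 8).
Need 33⁻¹ mod 8. Extended Euclid on (8, 1):
8 = 8·1 + 0
33⁻¹ ≡ 1 (mod 8), so k ≡ 1·1 ≡ 1 (mod 8).
x = 22 + 33·1 = 55.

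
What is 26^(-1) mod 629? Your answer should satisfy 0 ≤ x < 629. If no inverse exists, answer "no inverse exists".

Run Euclid on (629, 26):
629 = 24·26 + 5
26 = 5·5 + 1
5 = 5·1 + 0
Since gcd(26, 629) = 1, back-substitute to write 1 as a combination:
1 = 26 − 5·5
1 = −5·629 + 121·26
So 26·121 ≡ 1 (mod 629).

121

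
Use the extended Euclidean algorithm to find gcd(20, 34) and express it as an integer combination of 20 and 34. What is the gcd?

Apply Euclid's algorithm to 34 and 20:
34 = 1*20 + 14
20 = 1*14 + 6
14 = 2*6 + 2
6 = 3*2 + 0
gcd(20, 34) = 2.
Back-substituting:
2 = 14 − 2·6
2 = −2·20 + 3·14
2 = 3·34 − 5·20
So 2 = (3)·34 + (-5)·20.

2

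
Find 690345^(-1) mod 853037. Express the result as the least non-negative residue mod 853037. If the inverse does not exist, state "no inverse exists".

761390

Run Euclid on (853037, 690345):
853037 = 1×690345 + 162692
690345 = 4×162692 + 39577
162692 = 4×39577 + 4384
39577 = 9×4384 + 121
4384 = 36×121 + 28
121 = 4×28 + 9
28 = 3×9 + 1
9 = 9×1 + 0
Since gcd(690345, 853037) = 1, back-substitute to write 1 as a combination:
1 = 28 − 3·9
1 = −3·121 + 13·28
1 = 13·4384 − 471·121
1 = −471·39577 + 4252·4384
1 = 4252·162692 − 17479·39577
1 = −17479·690345 + 74168·162692
1 = 74168·853037 − 91647·690345
Hence 690345⁻¹ ≡ -91647 ≡ 761390 (mod 853037).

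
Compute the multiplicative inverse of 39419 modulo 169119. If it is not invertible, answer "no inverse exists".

Extended Euclidean algorithm:
169119 = 4·39419 + 11443
39419 = 3·11443 + 5090
11443 = 2·5090 + 1263
5090 = 4·1263 + 38
1263 = 33·38 + 9
38 = 4·9 + 2
9 = 4·2 + 1
2 = 2·1 + 0
Since gcd(39419, 169119) = 1, back-substitute to write 1 as a combination:
1 = 9 − 4·2
1 = −4·38 + 17·9
1 = 17·1263 − 565·38
1 = −565·5090 + 2277·1263
1 = 2277·11443 − 5119·5090
1 = −5119·39419 + 17634·11443
1 = 17634·169119 − 75655·39419
Hence 39419⁻¹ ≡ -75655 ≡ 93464 (mod 169119).

93464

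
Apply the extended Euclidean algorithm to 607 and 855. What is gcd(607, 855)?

Apply Euclid's algorithm to 855 and 607:
855 = 1·607 + 248
607 = 2·248 + 111
248 = 2·111 + 26
111 = 4·26 + 7
26 = 3·7 + 5
7 = 1·5 + 2
5 = 2·2 + 1
2 = 2·1 + 0
gcd(607, 855) = 1.
Back-substituting:
1 = 5 − 2·2
1 = −2·7 + 3·5
1 = 3·26 − 11·7
1 = −11·111 + 47·26
1 = 47·248 − 105·111
1 = −105·607 + 257·248
1 = 257·855 − 362·607
So 1 = (257)·855 + (-362)·607.

1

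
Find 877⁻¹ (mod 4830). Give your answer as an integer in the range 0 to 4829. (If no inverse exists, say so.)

Run Euclid on (4830, 877):
4830 = 5*877 + 445
877 = 1*445 + 432
445 = 1*432 + 13
432 = 33*13 + 3
13 = 4*3 + 1
3 = 3*1 + 0
Since gcd(877, 4830) = 1, back-substitute to write 1 as a combination:
1 = 13 − 4·3
1 = −4·432 + 133·13
1 = 133·445 − 137·432
1 = −137·877 + 270·445
1 = 270·4830 − 1487·877
Hence 877⁻¹ ≡ -1487 ≡ 3343 (mod 4830).

3343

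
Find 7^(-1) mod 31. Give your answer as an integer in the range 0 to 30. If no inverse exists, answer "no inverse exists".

gcd(31, 7) by repeated division:
31 = 4×7 + 3
7 = 2×3 + 1
3 = 3×1 + 0
The gcd is 1. Working backward:
1 = 7 − 2·3
1 = −2·31 + 9·7
So 7·9 ≡ 1 (mod 31).

9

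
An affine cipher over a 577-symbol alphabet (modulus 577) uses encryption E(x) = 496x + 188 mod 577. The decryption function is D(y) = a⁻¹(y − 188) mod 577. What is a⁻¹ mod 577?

Apply the Euclidean algorithm to 577 and 496:
577 = 1·496 + 81
496 = 6·81 + 10
81 = 8·10 + 1
10 = 10·1 + 0
gcd = 1, so the inverse exists. Back-substitute:
1 = 81 − 8·10
1 = −8·496 + 49·81
1 = 49·577 − 57·496
So 496·(-57) ≡ 1 (mod 577), and -57 ≡ 520 (mod 577).

520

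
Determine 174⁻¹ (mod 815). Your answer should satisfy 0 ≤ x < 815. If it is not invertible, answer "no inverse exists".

Run Euclid on (815, 174):
815 = 4×174 + 119
174 = 1×119 + 55
119 = 2×55 + 9
55 = 6×9 + 1
9 = 9×1 + 0
Since gcd(174, 815) = 1, back-substitute to write 1 as a combination:
1 = 55 − 6·9
1 = −6·119 + 13·55
1 = 13·174 − 19·119
1 = −19·815 + 89·174
So 174·89 ≡ 1 (mod 815).

89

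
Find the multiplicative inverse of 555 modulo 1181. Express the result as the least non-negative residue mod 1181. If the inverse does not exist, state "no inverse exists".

Run Euclid on (1181, 555):
1181 = 2·555 + 71
555 = 7·71 + 58
71 = 1·58 + 13
58 = 4·13 + 6
13 = 2·6 + 1
6 = 6·1 + 0
gcd = 1, so the inverse exists. Back-substitute:
1 = 13 − 2·6
1 = −2·58 + 9·13
1 = 9·71 − 11·58
1 = −11·555 + 86·71
1 = 86·1181 − 183·555
Hence 555⁻¹ ≡ -183 ≡ 998 (mod 1181).

998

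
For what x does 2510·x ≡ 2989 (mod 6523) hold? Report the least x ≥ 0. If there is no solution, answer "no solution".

851

First find gcd(2510, 6523):
6523 = 2·2510 + 1503
2510 = 1·1503 + 1007
1503 = 1·1007 + 496
1007 = 2·496 + 15
496 = 33·15 + 1
15 = 15·1 + 0
gcd = 1, so a unique solution mod 6523 exists.
Back-substitute for the Bézout coefficients:
1 = 496 − 33·15
1 = −33·1007 + 67·496
1 = 67·1503 − 100·1007
1 = −100·2510 + 167·1503
1 = 167·6523 − 434·2510
So 2510·(-434) ≡ 1 (mod 6523), giving 2510⁻¹ ≡ 6089.
x ≡ 2510⁻¹·2989 ≡ 6089·2989 ≡ 851 (mod 6523).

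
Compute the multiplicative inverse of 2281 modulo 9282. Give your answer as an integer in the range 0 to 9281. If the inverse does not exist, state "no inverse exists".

4171

gcd(9282, 2281) by repeated division:
9282 = 4·2281 + 158
2281 = 14·158 + 69
158 = 2·69 + 20
69 = 3·20 + 9
20 = 2·9 + 2
9 = 4·2 + 1
2 = 2·1 + 0
The gcd is 1. Working backward:
1 = 9 − 4·2
1 = −4·20 + 9·9
1 = 9·69 − 31·20
1 = −31·158 + 71·69
1 = 71·2281 − 1025·158
1 = −1025·9282 + 4171·2281
So 2281·4171 ≡ 1 (mod 9282).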